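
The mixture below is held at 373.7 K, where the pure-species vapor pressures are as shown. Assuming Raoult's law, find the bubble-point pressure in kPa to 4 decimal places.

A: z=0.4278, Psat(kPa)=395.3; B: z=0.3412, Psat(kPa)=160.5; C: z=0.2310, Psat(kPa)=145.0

Pbub = 257.3669 kPa

At the bubble point ψ → 0, so ΣzᵢKᵢ = 1 with Kᵢ = Pᵢˢᵃᵗ/P ⇒ P = ΣzᵢPᵢˢᵃᵗ.
P = 0.4278·395.3 + 0.3412·160.5 + 0.2310·145.0 = 257.3669 kPa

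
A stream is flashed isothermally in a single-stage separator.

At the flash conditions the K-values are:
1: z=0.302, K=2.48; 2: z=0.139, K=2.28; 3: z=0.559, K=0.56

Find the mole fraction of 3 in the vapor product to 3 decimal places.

y_3 = 0.427

Newton–Raphson from ψ = 0.5:
  ψ = 0.500: g = 0.0500, g' = -0.481 → ψ = 0.604
  ψ = 0.604: g = 0.0014, g' = -0.458 → ψ = 0.607
Converged at ψ = 0.607.
Compositions from xᵢ = zᵢ/(1+ψ(Kᵢ−1)), yᵢ = Kᵢxᵢ:
  1: x = 0.159, y = 0.395
  2: x = 0.078, y = 0.178
  3: x = 0.763, y = 0.427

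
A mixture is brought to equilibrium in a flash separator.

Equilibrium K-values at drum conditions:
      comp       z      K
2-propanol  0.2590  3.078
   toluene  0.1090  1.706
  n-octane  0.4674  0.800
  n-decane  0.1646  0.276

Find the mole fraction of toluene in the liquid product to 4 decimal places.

Material balance + equilibrium reduce to Σ zᵢ(Kᵢ−1)/(1+ψ(Kᵢ−1)) = 0.
Feasibility: ΣzᵢKᵢ = 1.4025, Σzᵢ/Kᵢ = 1.3287 — both > 1, two phases present.
Newton–Raphson from ψ = 0.33:
  ψ = 0.3300: g = 0.12501, g' = -0.5997 → ψ = 0.5385
  ψ = 0.5385: g = 0.00968, g' = -0.5329 → ψ = 0.5566
Converged at ψ = 0.5566.
Compositions from xᵢ = zᵢ/(1+ψ(Kᵢ−1)), yᵢ = Kᵢxᵢ:
  2-propanol: x = 0.1201, y = 0.3697
  toluene: x = 0.0783, y = 0.1335
  n-octane: x = 0.5259, y = 0.4208
  n-decane: x = 0.2757, y = 0.0761

x_toluene = 0.0783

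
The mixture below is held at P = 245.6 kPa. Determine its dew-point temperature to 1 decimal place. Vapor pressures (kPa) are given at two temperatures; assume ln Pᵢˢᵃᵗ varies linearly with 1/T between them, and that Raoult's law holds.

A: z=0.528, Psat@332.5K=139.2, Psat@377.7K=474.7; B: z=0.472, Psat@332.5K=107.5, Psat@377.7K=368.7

T = 356.7 K

Dew-point temperature: Σzᵢ·P/Pᵢˢᵃᵗ(T) = 1. Interpolate ln Pᵢˢᵃᵗ = aᵢ + bᵢ/T.
  T = 332.5 K: ΣzᵢP/Pᵢˢᵃᵗ = 2.0099
  T = 377.7 K: ΣzᵢP/Pᵢˢᵃᵗ = 0.5876
  T = 355.1 K: ΣzᵢP/Pᵢˢᵃᵗ = 1.0450
  T = 366.4 K: ΣzᵢP/Pᵢˢᵃᵗ = 0.7767
  T = 360.8 K: ΣzᵢP/Pᵢˢᵃᵗ = 0.8977
  T = 358.0 K: ΣzᵢP/Pᵢˢᵃᵗ = 0.9667
  T = 356.6 K: ΣzᵢP/Pᵢˢᵃᵗ = 1.0036
Interpolating between 356.6 K and 358.0 K gives T ≈ 356.7 K.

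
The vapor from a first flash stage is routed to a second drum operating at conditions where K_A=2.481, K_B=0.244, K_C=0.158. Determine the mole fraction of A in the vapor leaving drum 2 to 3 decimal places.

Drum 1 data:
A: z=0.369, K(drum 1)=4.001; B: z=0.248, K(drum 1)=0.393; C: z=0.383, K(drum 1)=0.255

Drum 1:
Newton iteration, ψ₁⁰ = 0.5:
  ψ₁ = 0.500: g = -0.2280, g' = -1.260 → ψ₁ = 0.319
  ψ₁ = 0.319: g = 0.0048, g' = -1.374 → ψ₁ = 0.322
Converged at ψ₁ = 0.322.
Drum-1 compositions:
  A: x = 0.188, y = 0.750
  B: x = 0.308, y = 0.121
  C: x = 0.504, y = 0.129
Drum-2 feed = drum-1 vapor: z₂ = (0.7503, 0.1212, 0.1286).
Drum 2:
Rachford–Rice: g(ψ₂) = Σ zᵢ(Kᵢ−1)/(1+ψ₂(Kᵢ−1)) = 0.
g(0) = ΣzᵢKᵢ − 1 = 0.911 and g(1) = 1 − Σzᵢ/Kᵢ = -0.613, so a root lies in (0, 1).
Newton iteration, ψ₂⁰ = 0.65:
  ψ₂ = 0.650: g = 0.1469, g' = -1.140 → ψ₂ = 0.779
  ψ₂ = 0.779: g = -0.0214, g' = -1.534 → ψ₂ = 0.765
Converged at ψ₂ = 0.765.
  A: x = 0.352, y = 0.873
  B: x = 0.287, y = 0.070
  C: x = 0.361, y = 0.057

y_A (drum 2) = 0.873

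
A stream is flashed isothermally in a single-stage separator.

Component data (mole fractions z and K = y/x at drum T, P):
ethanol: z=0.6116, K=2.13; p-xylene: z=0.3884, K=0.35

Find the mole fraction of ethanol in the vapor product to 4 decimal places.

Let ψ = V/F and solve Σ zᵢ(Kᵢ−1)/(1+ψ(Kᵢ−1)) = 0.
g(0) = ΣzᵢKᵢ − 1 = 0.4386 and g(1) = 1 − Σzᵢ/Kᵢ = -0.3969, so a root lies in (0, 1).
Binary case is linear: z₁(K₁−1)(1+ψ(K₂−1)) + z₂(K₂−1)(1+ψ(K₁−1)) = 0
⇒ ψ = [z₁(K₁−1)+z₂(K₂−1)] / [−(K₁−1)(K₂−1)] = 0.43865/0.73450 = 0.5972
Compositions from xᵢ = zᵢ/(1+ψ(Kᵢ−1)), yᵢ = Kᵢxᵢ:
  ethanol: x = 0.3652, y = 0.7778
  p-xylene: x = 0.6348, y = 0.2222

y_ethanol = 0.7778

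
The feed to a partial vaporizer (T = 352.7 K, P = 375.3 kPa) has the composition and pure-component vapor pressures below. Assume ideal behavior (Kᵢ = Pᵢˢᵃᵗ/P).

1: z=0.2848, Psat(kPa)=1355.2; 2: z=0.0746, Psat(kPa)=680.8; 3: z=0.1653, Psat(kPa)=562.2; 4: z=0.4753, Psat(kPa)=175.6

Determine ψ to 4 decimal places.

ψ = 0.6356

Raoult's law: Kᵢ = Pᵢˢᵃᵗ/P = Pᵢˢᵃᵗ/375.3.
  K_1 = 1355.2/375.3 = 3.610978, K_2 = 680.8/375.3 = 1.814015, K_3 = 562.2/375.3 = 1.498002, K_4 = 175.6/375.3 = 0.467892
Newton iteration, ψ⁰ = 0.46:
  ψ = 0.4600: g = 0.11412, g' = -0.6900 → ψ = 0.6254
  ψ = 0.6254: g = 0.00639, g' = -0.6279 → ψ = 0.6356
Converged at ψ = 0.6356.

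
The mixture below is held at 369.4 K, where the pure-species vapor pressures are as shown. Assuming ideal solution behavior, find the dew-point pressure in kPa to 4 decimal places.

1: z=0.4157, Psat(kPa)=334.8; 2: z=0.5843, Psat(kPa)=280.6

At the dew point ψ → 1, so Σzᵢ/Kᵢ = 1 with Kᵢ = Pᵢˢᵃᵗ/P ⇒ 1/P = Σzᵢ/Pᵢˢᵃᵗ.
1/P = 0.4157/334.8 + 0.5843/280.6 = 0.0033240 ⇒ P = 300.8459 kPa

Pdew = 300.8459 kPa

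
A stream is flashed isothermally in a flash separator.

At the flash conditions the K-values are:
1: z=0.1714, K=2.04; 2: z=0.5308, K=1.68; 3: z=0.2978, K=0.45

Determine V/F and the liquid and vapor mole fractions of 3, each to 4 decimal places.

Iterate (Newton) starting at V/F = 0.5:
  V/F = 0.5000: g = 0.16072, g' = -0.3883 → V/F = 0.9139
  V/F = 0.9139: g = -0.01532, g' = -0.5063 → V/F = 0.8836
  V/F = 0.8836: g = -0.00030, g' = -0.4871 → V/F = 0.8830
Converged at V/F = 0.8830.
Compositions from xᵢ = zᵢ/(1+V/F(Kᵢ−1)), yᵢ = Kᵢxᵢ:
  1: x = 0.0893, y = 0.1823
  2: x = 0.3317, y = 0.5572
  3: x = 0.5790, y = 0.2605

V/F = 0.8830, x_3 = 0.5790, y_3 = 0.2605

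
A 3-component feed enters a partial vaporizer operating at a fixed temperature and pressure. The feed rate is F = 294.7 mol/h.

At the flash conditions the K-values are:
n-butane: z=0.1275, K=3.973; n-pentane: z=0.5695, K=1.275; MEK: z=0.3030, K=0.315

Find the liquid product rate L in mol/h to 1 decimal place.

L = 161.3 mol/h

Let ψ = V/F and solve Σ zᵢ(Kᵢ−1)/(1+ψ(Kᵢ−1)) = 0.
Check two-phase: ΣzᵢKᵢ = 1.3281 > 1 and Σzᵢ/Kᵢ = 1.4407 > 1, so g(0) = 0.3281 > 0 and g(1) = -0.4407 < 0.
Iterate (Newton) starting at ψ = 0.52:
  ψ = 0.5200: g = -0.03649, g' = -0.5498 → ψ = 0.4536
  ψ = 0.4536: g = -0.00050, g' = -0.5376 → ψ = 0.4527
Converged at ψ = 0.4527.
Then V = ψ·F = 0.4527·294.7 = 133.4 mol/h and L = F − V = 161.3 mol/h.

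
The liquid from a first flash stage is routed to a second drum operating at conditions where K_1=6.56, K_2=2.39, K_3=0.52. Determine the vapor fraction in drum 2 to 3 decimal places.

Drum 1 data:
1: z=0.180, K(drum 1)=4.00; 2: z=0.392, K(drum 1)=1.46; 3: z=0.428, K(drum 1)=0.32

V/F (drum 2) = 0.535

Drum 1:
Material balance + equilibrium reduce to Σ zᵢ(Kᵢ−1)/(1+ψ₁(Kᵢ−1)) = 0.
g(0) = ΣzᵢKᵢ − 1 = 0.429 and g(1) = 1 − Σzᵢ/Kᵢ = -0.651, so a root lies in (0, 1).
Iterate (Newton) starting at ψ₁ = 0.44:
  ψ₁ = 0.440: g = -0.0326, g' = -0.761 → ψ₁ = 0.397
Converged at ψ₁ = 0.397.
Drum-1 compositions:
  1: x = 0.082, y = 0.328
  2: x = 0.331, y = 0.484
  3: x = 0.586, y = 0.188
Drum-2 feed = drum-1 liquid: z₂ = (0.0821, 0.3314, 0.5865).
Drum 2:
Newton–Raphson from ψ₂ = 0.5:
  ψ₂ = 0.500: g = 0.0222, g' = -0.634 → ψ₂ = 0.535
Converged at ψ₂ = 0.535.
  1: x = 0.021, y = 0.135
  2: x = 0.190, y = 0.454
  3: x = 0.789, y = 0.410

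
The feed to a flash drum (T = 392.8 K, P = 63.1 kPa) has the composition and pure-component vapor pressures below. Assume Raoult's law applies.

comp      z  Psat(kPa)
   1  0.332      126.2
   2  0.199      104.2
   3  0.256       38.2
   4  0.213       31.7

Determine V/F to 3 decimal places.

Raoult's law: Kᵢ = Pᵢˢᵃᵗ/P = Pᵢˢᵃᵗ/63.1.
  K_1 = 126.2/63.1 = 2.00000, K_2 = 104.2/63.1 = 1.65135, K_3 = 38.2/63.1 = 0.60539, K_4 = 31.7/63.1 = 0.50238
Material balance + equilibrium reduce to Σ zᵢ(Kᵢ−1)/(1+V/F(Kᵢ−1)) = 0.
g(0) = ΣzᵢKᵢ − 1 = 0.255 and g(1) = 1 − Σzᵢ/Kᵢ = -0.133, so a root lies in (0, 1).
Iterate (Newton) starting at V/F = 0.54:
  V/F = 0.540: g = 0.0382, g' = -0.349 → V/F = 0.649
Converged at V/F = 0.649.

V/F = 0.649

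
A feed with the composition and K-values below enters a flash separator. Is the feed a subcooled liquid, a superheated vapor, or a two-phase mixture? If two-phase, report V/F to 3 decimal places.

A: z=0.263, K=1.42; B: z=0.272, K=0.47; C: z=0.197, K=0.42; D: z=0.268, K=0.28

ΣzᵢKᵢ = 0.659; Σzᵢ/Kᵢ = 2.190.
Since ΣzᵢKᵢ < 1 the mixture is below its bubble point — single liquid phase.

subcooled liquid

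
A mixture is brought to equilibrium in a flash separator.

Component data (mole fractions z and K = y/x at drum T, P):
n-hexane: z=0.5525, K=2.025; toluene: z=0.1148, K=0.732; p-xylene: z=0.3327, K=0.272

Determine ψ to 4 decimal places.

Newton iteration, ψ⁰ = 0.67:
  ψ = 0.6700: g = -0.17459, g' = -0.8883 → ψ = 0.4734
  ψ = 0.4734: g = -0.02355, g' = -0.6845 → ψ = 0.4390
  ψ = 0.4390: g = -0.00030, g' = -0.6676 → ψ = 0.4386
Converged at ψ = 0.4386.

ψ = 0.4386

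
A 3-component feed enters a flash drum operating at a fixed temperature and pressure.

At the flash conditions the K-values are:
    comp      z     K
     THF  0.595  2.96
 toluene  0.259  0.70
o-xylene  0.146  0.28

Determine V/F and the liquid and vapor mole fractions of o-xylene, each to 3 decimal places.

Rachford–Rice: g(V/F) = Σ zᵢ(Kᵢ−1)/(1+V/F(Kᵢ−1)) = 0.
g(0) = ΣzᵢKᵢ − 1 = 0.983 and g(1) = 1 − Σzᵢ/Kᵢ = -0.092, so a root lies in (0, 1).
Iterate (Newton) starting at V/F = 0.5:
  V/F = 0.500: g = 0.3333, g' = -0.800 → V/F = 0.917
Converged at V/F = 0.917.
Compositions from xᵢ = zᵢ/(1+V/F(Kᵢ−1)), yᵢ = Kᵢxᵢ:
  THF: x = 0.213, y = 0.629
  toluene: x = 0.357, y = 0.250
  o-xylene: x = 0.430, y = 0.120

V/F = 0.917, x_o-xylene = 0.430, y_o-xylene = 0.120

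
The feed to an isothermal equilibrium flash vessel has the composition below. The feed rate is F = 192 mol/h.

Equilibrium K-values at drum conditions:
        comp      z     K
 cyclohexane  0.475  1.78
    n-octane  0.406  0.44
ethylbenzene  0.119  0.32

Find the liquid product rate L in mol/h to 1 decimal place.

L = 166.0 mol/h

Material balance + equilibrium reduce to Σ zᵢ(Kᵢ−1)/(1+β(Kᵢ−1)) = 0.
g(0) = ΣzᵢKᵢ − 1 = 0.062 and g(1) = 1 − Σzᵢ/Kᵢ = -0.561, so a root lies in (0, 1).
Newton–Raphson from β = 0.5:
  β = 0.500: g = -0.1718, g' = -0.521 → β = 0.170
  β = 0.170: g = -0.0159, g' = -0.451 → β = 0.135
Converged at β = 0.135.
Then V = β·F = 0.1353·192 = 26.0 mol/h and L = F − V = 166.0 mol/h.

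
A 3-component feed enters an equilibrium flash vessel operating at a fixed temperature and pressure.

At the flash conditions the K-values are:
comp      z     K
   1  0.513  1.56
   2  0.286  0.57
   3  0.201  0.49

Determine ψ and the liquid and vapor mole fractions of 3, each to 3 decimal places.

ψ = 0.237, x_3 = 0.229, y_3 = 0.112

Newton iteration, ψ⁰ = 0.5:
  ψ = 0.500: g = -0.0698, g' = -0.278 → ψ = 0.249
  ψ = 0.249: g = -0.0030, g' = -0.259 → ψ = 0.237
Converged at ψ = 0.237.
Compositions from xᵢ = zᵢ/(1+ψ(Kᵢ−1)), yᵢ = Kᵢxᵢ:
  1: x = 0.453, y = 0.706
  2: x = 0.319, y = 0.182
  3: x = 0.229, y = 0.112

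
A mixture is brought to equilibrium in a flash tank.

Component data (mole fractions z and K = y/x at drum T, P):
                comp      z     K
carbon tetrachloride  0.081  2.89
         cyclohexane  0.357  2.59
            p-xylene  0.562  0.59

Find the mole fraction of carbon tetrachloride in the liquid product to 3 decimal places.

x_carbon tetrachloride = 0.034

Material balance + equilibrium reduce to Σ zᵢ(Kᵢ−1)/(1+ψ(Kᵢ−1)) = 0.
g(0) = ΣzᵢKᵢ − 1 = 0.490 and g(1) = 1 − Σzᵢ/Kᵢ = -0.118, so a root lies in (0, 1).
Iterate (Newton) starting at ψ = 0.45:
  ψ = 0.450: g = 0.1311, g' = -0.533 → ψ = 0.696
  ψ = 0.696: g = 0.0132, g' = -0.442 → ψ = 0.726
Converged at ψ = 0.726.
Compositions from xᵢ = zᵢ/(1+ψ(Kᵢ−1)), yᵢ = Kᵢxᵢ:
  carbon tetrachloride: x = 0.034, y = 0.099
  cyclohexane: x = 0.166, y = 0.429
  p-xylene: x = 0.800, y = 0.472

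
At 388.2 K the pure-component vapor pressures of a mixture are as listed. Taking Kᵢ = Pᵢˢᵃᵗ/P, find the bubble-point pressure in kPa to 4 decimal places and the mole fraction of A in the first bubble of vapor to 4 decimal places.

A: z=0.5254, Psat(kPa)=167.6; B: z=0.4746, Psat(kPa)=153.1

At the bubble point ψ → 0, so ΣzᵢKᵢ = 1 with Kᵢ = Pᵢˢᵃᵗ/P ⇒ P = ΣzᵢPᵢˢᵃᵗ.
P = 0.5254·167.6 + 0.4746·153.1 = 160.7183 kPa
yᵢ = zᵢPᵢˢᵃᵗ/P ⇒ y_A = 0.5254·167.6/160.7183 = 0.5479

Pbub = 160.7183 kPa, y_A = 0.5479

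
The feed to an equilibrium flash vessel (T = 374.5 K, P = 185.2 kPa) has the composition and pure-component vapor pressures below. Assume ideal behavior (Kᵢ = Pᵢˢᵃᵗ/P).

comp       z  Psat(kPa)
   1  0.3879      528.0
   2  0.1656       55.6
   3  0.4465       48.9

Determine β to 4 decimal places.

Raoult's law: Kᵢ = Pᵢˢᵃᵗ/P = Pᵢˢᵃᵗ/185.2.
  K_1 = 528.0/185.2 = 2.850972, K_2 = 55.6/185.2 = 0.300216, K_3 = 48.9/185.2 = 0.264039
Rachford–Rice: g(β) = Σ zᵢ(Kᵢ−1)/(1+β(Kᵢ−1)) = 0.
g(0) = ΣzᵢKᵢ − 1 = 0.2735 and g(1) = 1 − Σzᵢ/Kᵢ = -1.3787, so a root lies in (0, 1).
Newton–Raphson from β = 0.57:
  β = 0.5700: g = -0.40947, g' = -1.2568 → β = 0.2442
  β = 0.2442: g = -0.04587, g' = -1.1078 → β = 0.2028
  β = 0.2028: g = 0.00076, g' = -1.1469 → β = 0.2034
Converged at β = 0.2034.

β = 0.2034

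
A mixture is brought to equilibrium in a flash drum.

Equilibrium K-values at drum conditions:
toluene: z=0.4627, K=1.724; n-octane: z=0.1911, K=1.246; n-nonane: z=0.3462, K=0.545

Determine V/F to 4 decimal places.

Material balance + equilibrium reduce to Σ zᵢ(Kᵢ−1)/(1+V/F(Kᵢ−1)) = 0.
g(0) = ΣzᵢKᵢ − 1 = 0.2245 and g(1) = 1 − Σzᵢ/Kᵢ = -0.0570, so a root lies in (0, 1).
Newton–Raphson from V/F = 0.58:
  V/F = 0.5800: g = 0.06307, g' = -0.2614 → V/F = 0.8213
  V/F = 0.8213: g = -0.00231, g' = -0.2861 → V/F = 0.8132
Converged at V/F = 0.8132.

V/F = 0.8132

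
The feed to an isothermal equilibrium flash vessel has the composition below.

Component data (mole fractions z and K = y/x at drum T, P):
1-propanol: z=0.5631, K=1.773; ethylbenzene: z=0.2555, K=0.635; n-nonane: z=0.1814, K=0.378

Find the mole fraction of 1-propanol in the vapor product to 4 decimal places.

y_1-propanol = 0.6839

Newton–Raphson from ψ = 0.56:
  ψ = 0.5600: g = 0.01342, g' = -0.3829 → ψ = 0.5951
  ψ = 0.5951: g = -0.00012, g' = -0.3903 → ψ = 0.5947
Converged at ψ = 0.5947.
Compositions from xᵢ = zᵢ/(1+ψ(Kᵢ−1)), yᵢ = Kᵢxᵢ:
  1-propanol: x = 0.3858, y = 0.6839
  ethylbenzene: x = 0.3263, y = 0.2072
  n-nonane: x = 0.2879, y = 0.1088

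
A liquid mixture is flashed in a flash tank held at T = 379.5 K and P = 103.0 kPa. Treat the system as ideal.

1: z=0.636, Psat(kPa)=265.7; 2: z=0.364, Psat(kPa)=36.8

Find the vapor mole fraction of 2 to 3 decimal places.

y_2 = 0.254

Raoult's law: Kᵢ = Pᵢˢᵃᵗ/P = Pᵢˢᵃᵗ/103.0.
  K_1 = 265.7/103.0 = 2.57961, K_2 = 36.8/103.0 = 0.35728
Iterate (Newton) starting at V/F = 0.5:
  V/F = 0.500: g = 0.2166, g' = -0.822 → V/F = 0.764
  V/F = 0.764: g = -0.0040, g' = -0.906 → V/F = 0.759
Converged at V/F = 0.759.
Compositions from xᵢ = zᵢ/(1+V/F(Kᵢ−1)), yᵢ = Kᵢxᵢ:
  1: x = 0.289, y = 0.746
  2: x = 0.711, y = 0.254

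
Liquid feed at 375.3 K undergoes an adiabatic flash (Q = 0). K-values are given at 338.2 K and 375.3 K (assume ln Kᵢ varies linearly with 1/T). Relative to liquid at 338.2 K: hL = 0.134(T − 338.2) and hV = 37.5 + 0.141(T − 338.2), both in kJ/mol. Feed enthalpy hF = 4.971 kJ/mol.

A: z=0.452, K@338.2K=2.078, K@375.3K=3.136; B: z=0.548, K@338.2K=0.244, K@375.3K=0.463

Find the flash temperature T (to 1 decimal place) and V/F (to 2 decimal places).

T = 340.5 K, V/F = 0.12

Adiabatic flash: solve Rachford–Rice at each trial T, then check hF = ψ·hV(T) + (1−ψ)·hL(T).
  T = 338.2 K: K = (2.078, 0.244), RR gives ψ = 0.090, H_out = 3.358 kJ/mol
  T = 375.3 K: K = (3.136, 0.463), RR gives ψ = 0.585, H_out = 27.067 kJ/mol
  T = 356.8 K: K = (2.582, 0.342), RR gives ψ = 0.341, H_out = 15.306 kJ/mol
  T = 347.5 K: K = (2.323, 0.290), RR gives ψ = 0.223, H_out = 9.607 kJ/mol
  T = 342.9 K: K = (2.200, 0.267), RR gives ψ = 0.160, H_out = 6.624 kJ/mol
  T = 340.5 K: K = (2.137, 0.255), RR gives ψ = 0.125, H_out = 4.990 kJ/mol
Linear interpolation between T = 338.2 (H_out = 3.358) and T = 340.5 (H_out = 4.990) on hF = 4.971 gives T ≈ 340.5 K, at which ψ = 0.12.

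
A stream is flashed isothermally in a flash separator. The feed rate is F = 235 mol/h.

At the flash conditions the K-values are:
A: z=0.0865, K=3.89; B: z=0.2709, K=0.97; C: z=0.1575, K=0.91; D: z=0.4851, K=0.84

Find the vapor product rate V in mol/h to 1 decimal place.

V = 108.9 mol/h

Let ψ = V/F and solve Σ zᵢ(Kᵢ−1)/(1+ψ(Kᵢ−1)) = 0.
g(0) = ΣzᵢKᵢ − 1 = 0.1501 and g(1) = 1 − Σzᵢ/Kᵢ = -0.0521, so a root lies in (0, 1).
Newton iteration, ψ⁰ = 0.39:
  ψ = 0.3900: g = 0.01183, g' = -0.1754 → ψ = 0.4574
  ψ = 0.4574: g = 0.00089, g' = -0.1501 → ψ = 0.4634
Converged at ψ = 0.4634.
Then V = ψ·F = 0.4634·235 = 108.9 mol/h and L = F − V = 126.1 mol/h.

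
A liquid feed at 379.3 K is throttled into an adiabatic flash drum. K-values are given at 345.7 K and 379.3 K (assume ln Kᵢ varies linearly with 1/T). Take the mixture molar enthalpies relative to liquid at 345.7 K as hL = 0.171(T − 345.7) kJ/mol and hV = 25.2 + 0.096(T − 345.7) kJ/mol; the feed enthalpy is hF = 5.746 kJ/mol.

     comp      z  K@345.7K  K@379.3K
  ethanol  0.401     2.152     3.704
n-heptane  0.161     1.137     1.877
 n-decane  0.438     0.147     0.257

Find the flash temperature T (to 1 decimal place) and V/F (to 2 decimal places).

Adiabatic flash: solve Rachford–Rice at each trial T, then check hF = ψ·hV(T) + (1−ψ)·hL(T).
  T = 345.7 K: K = (2.152, 1.137, 0.147), RR gives ψ = 0.134, H_out = 3.377 kJ/mol
  T = 379.3 K: K = (3.704, 1.877, 0.257), RR gives ψ = 0.534, H_out = 17.863 kJ/mol
  T = 362.5 K: K = (2.859, 1.478, 0.197), RR gives ψ = 0.376, H_out = 11.876 kJ/mol
  T = 354.1 K: K = (2.489, 1.300, 0.171), RR gives ψ = 0.273, H_out = 8.135 kJ/mol
  T = 349.9 K: K = (2.316, 1.217, 0.159), RR gives ψ = 0.209, H_out = 5.924 kJ/mol
  T = 347.8 K: K = (2.233, 1.177, 0.153), RR gives ψ = 0.173, H_out = 4.699 kJ/mol
Linear interpolation between T = 347.8 (H_out = 4.699) and T = 349.9 (H_out = 5.924) on hF = 5.746 gives T ≈ 349.6 K, at which ψ = 0.20.

T = 349.6 K, V/F = 0.20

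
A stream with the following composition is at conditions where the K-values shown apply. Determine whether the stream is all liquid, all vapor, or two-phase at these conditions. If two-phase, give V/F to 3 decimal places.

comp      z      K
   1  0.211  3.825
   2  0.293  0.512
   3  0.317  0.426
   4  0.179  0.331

ΣzᵢKᵢ = 1.151; Σzᵢ/Kᵢ = 1.912.
Both exceed 1, so a two-phase solution exists.
Let ψ = V/F and solve Σ zᵢ(Kᵢ−1)/(1+ψ(Kᵢ−1)) = 0.
Iterate (Newton) starting at ψ = 0.5:
  ψ = 0.500: g = -0.3772, g' = -0.798 → ψ = 0.027
  ψ = 0.027: g = 0.1019, g' = -1.715 → ψ = 0.087
  ψ = 0.087: g = 0.0111, g' = -1.369 → ψ = 0.095
Converged at ψ = 0.095.

two-phase, V/F = 0.095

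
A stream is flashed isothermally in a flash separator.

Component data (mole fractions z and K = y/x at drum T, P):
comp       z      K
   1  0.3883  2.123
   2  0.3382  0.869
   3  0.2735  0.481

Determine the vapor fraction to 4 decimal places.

Rachford–Rice: g(ψ) = Σ zᵢ(Kᵢ−1)/(1+ψ(Kᵢ−1)) = 0.
Feasibility: ΣzᵢKᵢ = 1.2498, Σzᵢ/Kᵢ = 1.1407 — both > 1, two phases present.
Newton iteration, ψ⁰ = 0.56:
  ψ = 0.5600: g = 0.01979, g' = -0.3377 → ψ = 0.6186
  ψ = 0.6186: g = 0.00003, g' = -0.3372 → ψ = 0.6187
Converged at ψ = 0.6187.

ψ = 0.6187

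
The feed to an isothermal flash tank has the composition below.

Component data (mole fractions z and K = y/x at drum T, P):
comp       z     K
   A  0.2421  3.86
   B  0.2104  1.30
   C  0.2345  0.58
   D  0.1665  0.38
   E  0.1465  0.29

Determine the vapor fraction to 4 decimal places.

Let ψ = V/F and solve Σ zᵢ(Kᵢ−1)/(1+ψ(Kᵢ−1)) = 0.
Feasibility: ΣzᵢKᵢ = 1.4498, Σzᵢ/Kᵢ = 1.5722 — both > 1, two phases present.
Newton–Raphson from ψ = 0.5:
  ψ = 0.5000: g = -0.09572, g' = -0.7279 → ψ = 0.3685
  ψ = 0.3685: g = 0.00275, g' = -0.7857 → ψ = 0.3720
Converged at ψ = 0.3720.

ψ = 0.3720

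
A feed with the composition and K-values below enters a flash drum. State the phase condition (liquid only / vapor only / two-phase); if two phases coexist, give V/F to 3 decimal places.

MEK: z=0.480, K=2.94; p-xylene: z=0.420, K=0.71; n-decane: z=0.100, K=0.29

ΣzᵢKᵢ = 1.738; Σzᵢ/Kᵢ = 1.100.
Both exceed 1, so a two-phase solution exists.
Newton–Raphson from ψ = 0.65:
  ψ = 0.650: g = 0.1299, g' = -0.581 → ψ = 0.874
  ψ = 0.874: g = -0.0046, g' = -0.662 → ψ = 0.867
Converged at ψ = 0.867.

two-phase, V/F = 0.867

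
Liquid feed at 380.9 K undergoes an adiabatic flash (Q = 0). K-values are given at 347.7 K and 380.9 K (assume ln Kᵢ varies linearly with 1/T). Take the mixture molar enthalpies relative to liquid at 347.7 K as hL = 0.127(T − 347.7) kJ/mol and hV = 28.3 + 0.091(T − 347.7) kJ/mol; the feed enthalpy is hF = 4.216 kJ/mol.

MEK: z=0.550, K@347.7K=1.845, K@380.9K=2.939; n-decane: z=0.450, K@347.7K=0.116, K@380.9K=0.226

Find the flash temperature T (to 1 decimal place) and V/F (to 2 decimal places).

Adiabatic flash: solve Rachford–Rice at each trial T, then check hF = ψ·hV(T) + (1−ψ)·hL(T).
  T = 347.7 K: K = (1.845, 0.116), RR gives ψ = 0.090, H_out = 2.536 kJ/mol
  T = 380.9 K: K = (2.939, 0.226), RR gives ψ = 0.479, H_out = 17.186 kJ/mol
  T = 364.3 K: K = (2.353, 0.164), RR gives ψ = 0.326, H_out = 11.131 kJ/mol
  T = 356.0 K: K = (2.090, 0.139), RR gives ψ = 0.226, H_out = 7.371 kJ/mol
  T = 351.9 K: K = (1.966, 0.127), RR gives ψ = 0.164, H_out = 5.163 kJ/mol
  T = 349.8 K: K = (1.905, 0.121), RR gives ψ = 0.129, H_out = 3.904 kJ/mol
Linear interpolation between T = 349.8 (H_out = 3.904) and T = 351.9 (H_out = 5.163) on hF = 4.216 gives T ≈ 350.3 K, at which ψ = 0.14.

T = 350.3 K, V/F = 0.14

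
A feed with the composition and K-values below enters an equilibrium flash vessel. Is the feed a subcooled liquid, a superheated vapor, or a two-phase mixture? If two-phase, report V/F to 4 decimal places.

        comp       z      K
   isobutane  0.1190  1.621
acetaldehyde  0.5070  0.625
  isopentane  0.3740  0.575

ΣzᵢKᵢ = 0.7248; Σzᵢ/Kᵢ = 1.5350.
Since ΣzᵢKᵢ < 1 the mixture is below its bubble point — single liquid phase.

subcooled liquid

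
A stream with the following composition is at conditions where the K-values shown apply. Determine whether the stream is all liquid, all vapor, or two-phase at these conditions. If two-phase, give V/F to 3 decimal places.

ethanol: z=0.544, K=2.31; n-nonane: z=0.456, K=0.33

ΣzᵢKᵢ = 1.407; Σzᵢ/Kᵢ = 1.617.
Both exceed 1, so a two-phase solution exists.
Iterate (Newton) starting at ψ = 0.5:
  ψ = 0.500: g = -0.0288, g' = -0.804 → ψ = 0.464
Converged at ψ = 0.464.

two-phase, V/F = 0.464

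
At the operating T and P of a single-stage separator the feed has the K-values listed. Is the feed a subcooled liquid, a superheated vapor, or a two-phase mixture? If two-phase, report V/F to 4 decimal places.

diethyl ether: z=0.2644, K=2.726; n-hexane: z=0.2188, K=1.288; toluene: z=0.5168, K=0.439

two-phase, V/F = 0.3171

ΣzᵢKᵢ = 1.2294; Σzᵢ/Kᵢ = 1.4441.
Both exceed 1, so a two-phase solution exists.
Iterate (Newton) starting at ψ = 0.5:
  ψ = 0.5000: g = -0.10291, g' = -0.5550 → ψ = 0.3146
  ψ = 0.3146: g = 0.00150, g' = -0.5859 → ψ = 0.3171
Converged at ψ = 0.3171.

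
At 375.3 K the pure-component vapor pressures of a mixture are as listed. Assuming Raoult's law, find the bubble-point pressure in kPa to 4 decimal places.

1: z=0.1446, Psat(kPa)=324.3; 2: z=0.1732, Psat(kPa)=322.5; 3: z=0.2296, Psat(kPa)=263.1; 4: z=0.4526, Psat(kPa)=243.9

At the bubble point ψ → 0, so ΣzᵢKᵢ = 1 with Kᵢ = Pᵢˢᵃᵗ/P ⇒ P = ΣzᵢPᵢˢᵃᵗ.
P = 0.1446·324.3 + 0.1732·322.5 + 0.2296·263.1 + 0.4526·243.9 = 273.5477 kPa

Pbub = 273.5477 kPa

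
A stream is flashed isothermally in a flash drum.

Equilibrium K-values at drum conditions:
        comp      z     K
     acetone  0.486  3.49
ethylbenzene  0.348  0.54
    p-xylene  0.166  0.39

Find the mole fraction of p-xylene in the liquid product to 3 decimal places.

x_p-xylene = 0.302

Rachford–Rice: g(β) = Σ zᵢ(Kᵢ−1)/(1+β(Kᵢ−1)) = 0.
Feasibility: ΣzᵢKᵢ = 1.949, Σzᵢ/Kᵢ = 1.209 — both > 1, two phases present.
Newton–Raphson from β = 0.67:
  β = 0.670: g = 0.0509, g' = -0.754 → β = 0.738
Converged at β = 0.738.
Compositions from xᵢ = zᵢ/(1+β(Kᵢ−1)), yᵢ = Kᵢxᵢ:
  acetone: x = 0.171, y = 0.598
  ethylbenzene: x = 0.527, y = 0.284
  p-xylene: x = 0.302, y = 0.118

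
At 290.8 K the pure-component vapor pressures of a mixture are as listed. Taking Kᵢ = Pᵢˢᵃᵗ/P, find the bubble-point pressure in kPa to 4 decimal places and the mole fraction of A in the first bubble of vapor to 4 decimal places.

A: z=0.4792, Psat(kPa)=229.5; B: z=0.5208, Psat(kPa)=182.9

At the bubble point ψ → 0, so ΣzᵢKᵢ = 1 with Kᵢ = Pᵢˢᵃᵗ/P ⇒ P = ΣzᵢPᵢˢᵃᵗ.
P = 0.4792·229.5 + 0.5208·182.9 = 205.2307 kPa
yᵢ = zᵢPᵢˢᵃᵗ/P ⇒ y_A = 0.4792·229.5/205.2307 = 0.5359

Pbub = 205.2307 kPa, y_A = 0.5359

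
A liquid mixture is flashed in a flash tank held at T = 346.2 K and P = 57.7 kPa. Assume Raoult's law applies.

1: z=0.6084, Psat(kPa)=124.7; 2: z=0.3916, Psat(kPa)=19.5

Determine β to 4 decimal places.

Raoult's law: Kᵢ = Pᵢˢᵃᵗ/P = Pᵢˢᵃᵗ/57.7.
  K_1 = 124.7/57.7 = 2.161179, K_2 = 19.5/57.7 = 0.337955
Newton iteration, β⁰ = 0.35:
  β = 0.3500: g = 0.16487, g' = -0.7055 → β = 0.5837
  β = 0.5837: g = -0.00146, g' = -0.7473 → β = 0.5817
Converged at β = 0.5817.

β = 0.5817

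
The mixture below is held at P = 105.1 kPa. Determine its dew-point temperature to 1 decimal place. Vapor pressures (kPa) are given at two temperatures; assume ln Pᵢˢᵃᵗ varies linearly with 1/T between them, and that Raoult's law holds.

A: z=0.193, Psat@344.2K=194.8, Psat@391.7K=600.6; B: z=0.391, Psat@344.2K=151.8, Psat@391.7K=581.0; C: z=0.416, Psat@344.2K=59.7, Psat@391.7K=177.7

Dew-point temperature: Σzᵢ·P/Pᵢˢᵃᵗ(T) = 1. Interpolate ln Pᵢˢᵃᵗ = aᵢ + bᵢ/T.
  T = 344.2 K: ΣzᵢP/Pᵢˢᵃᵗ = 1.1072
  T = 391.7 K: ΣzᵢP/Pᵢˢᵃᵗ = 0.3505
  T = 367.9 K: ΣzᵢP/Pᵢˢᵃᵗ = 0.6002
  T = 356.0 K: ΣzᵢP/Pᵢˢᵃᵗ = 0.8077
  T = 350.1 K: ΣzᵢP/Pᵢˢᵃᵗ = 0.9430
  T = 347.1 K: ΣzᵢP/Pᵢˢᵃᵗ = 1.0225
  T = 348.6 K: ΣzᵢP/Pᵢˢᵃᵗ = 0.9818
Interpolating between 347.1 K and 348.6 K gives T ≈ 347.9 K.

T = 347.9 K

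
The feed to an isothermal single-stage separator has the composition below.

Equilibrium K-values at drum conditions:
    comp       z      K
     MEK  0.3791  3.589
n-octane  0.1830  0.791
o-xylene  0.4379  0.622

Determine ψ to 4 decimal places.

ψ = 0.8916

Newton–Raphson from ψ = 0.5:
  ψ = 0.5000: g = 0.18095, g' = -0.5878 → ψ = 0.8079
  ψ = 0.8079: g = 0.03316, g' = -0.4071 → ψ = 0.8893
  ψ = 0.8893: g = 0.00087, g' = -0.3870 → ψ = 0.8916
Converged at ψ = 0.8916.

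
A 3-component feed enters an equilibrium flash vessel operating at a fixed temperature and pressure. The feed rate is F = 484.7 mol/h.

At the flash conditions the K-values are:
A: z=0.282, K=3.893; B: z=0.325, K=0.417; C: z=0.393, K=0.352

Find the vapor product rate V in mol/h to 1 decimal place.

V = 100.6 mol/h

Rachford–Rice: g(V/F) = Σ zᵢ(Kᵢ−1)/(1+V/F(Kᵢ−1)) = 0.
Check two-phase: ΣzᵢKᵢ = 1.372 > 1 and Σzᵢ/Kᵢ = 1.968 > 1, so g(0) = 0.372 > 0 and g(1) = -0.968 < 0.
Newton–Raphson from V/F = 0.64:
  V/F = 0.640: g = -0.4513, g' = -1.053 → V/F = 0.211
  V/F = 0.211: g = -0.0051, g' = -1.274 → V/F = 0.207
  V/F = 0.207: g = 0.0000, g' = -1.285 → V/F = 0.208
Converged at V/F = 0.208.
Then V = V/F·F = 0.2075·484.7 = 100.6 mol/h and L = F − V = 384.1 mol/h.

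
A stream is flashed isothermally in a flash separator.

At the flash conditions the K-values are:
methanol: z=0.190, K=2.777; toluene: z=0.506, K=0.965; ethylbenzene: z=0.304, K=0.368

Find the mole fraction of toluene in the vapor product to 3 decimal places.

Rachford–Rice: g(ψ) = Σ zᵢ(Kᵢ−1)/(1+ψ(Kᵢ−1)) = 0.
Feasibility: ΣzᵢKᵢ = 1.128, Σzᵢ/Kᵢ = 1.419 — both > 1, two phases present.
Newton iteration, ψ⁰ = 0.59:
  ψ = 0.590: g = -0.1596, g' = -0.452 → ψ = 0.237
  ψ = 0.237: g = -0.0063, g' = -0.466 → ψ = 0.224
Converged at ψ = 0.224.
Compositions from xᵢ = zᵢ/(1+ψ(Kᵢ−1)), yᵢ = Kᵢxᵢ:
  methanol: x = 0.136, y = 0.378
  toluene: x = 0.510, y = 0.492
  ethylbenzene: x = 0.354, y = 0.130

y_toluene = 0.492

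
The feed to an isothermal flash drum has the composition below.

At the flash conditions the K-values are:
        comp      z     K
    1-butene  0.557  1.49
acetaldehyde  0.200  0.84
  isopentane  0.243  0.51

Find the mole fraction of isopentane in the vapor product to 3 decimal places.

y_isopentane = 0.180

Rachford–Rice: g(ψ) = Σ zᵢ(Kᵢ−1)/(1+ψ(Kᵢ−1)) = 0.
Check two-phase: ΣzᵢKᵢ = 1.122 > 1 and Σzᵢ/Kᵢ = 1.088 > 1, so g(0) = 0.122 > 0 and g(1) = -0.088 < 0.
Iterate (Newton) starting at ψ = 0.43:
  ψ = 0.430: g = 0.0402, g' = -0.191 → ψ = 0.641
  ψ = 0.641: g = -0.0015, g' = -0.208 → ψ = 0.634
  ψ = 0.634: g = -0.0000, g' = -0.207 → ψ = 0.633
Converged at ψ = 0.633.
Compositions from xᵢ = zᵢ/(1+ψ(Kᵢ−1)), yᵢ = Kᵢxᵢ:
  1-butene: x = 0.425, y = 0.633
  acetaldehyde: x = 0.223, y = 0.187
  isopentane: x = 0.352, y = 0.180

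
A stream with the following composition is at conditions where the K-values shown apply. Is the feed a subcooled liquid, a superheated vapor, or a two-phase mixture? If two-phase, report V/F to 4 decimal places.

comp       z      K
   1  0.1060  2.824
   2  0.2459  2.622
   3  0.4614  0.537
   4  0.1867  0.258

two-phase, V/F = 0.2563

ΣzᵢKᵢ = 1.2400; Σzᵢ/Kᵢ = 1.7142.
Both exceed 1, so a two-phase solution exists.
Rachford–Rice: g(ψ) = Σ zᵢ(Kᵢ−1)/(1+ψ(Kᵢ−1)) = 0.
Iterate (Newton) starting at ψ = 0.41:
  ψ = 0.4100: g = -0.11262, g' = -0.7118 → ψ = 0.2518
  ψ = 0.2518: g = 0.00351, g' = -0.7739 → ψ = 0.2563
Converged at ψ = 0.2563.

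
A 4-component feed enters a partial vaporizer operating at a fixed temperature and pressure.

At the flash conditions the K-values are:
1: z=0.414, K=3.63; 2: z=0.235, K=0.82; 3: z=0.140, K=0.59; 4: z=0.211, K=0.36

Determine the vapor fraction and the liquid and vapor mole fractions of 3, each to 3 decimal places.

Material balance + equilibrium reduce to Σ zᵢ(Kᵢ−1)/(1+ψ(Kᵢ−1)) = 0.
g(0) = ΣzᵢKᵢ − 1 = 0.854 and g(1) = 1 − Σzᵢ/Kᵢ = -0.224, so a root lies in (0, 1).
Newton iteration, ψ⁰ = 0.5:
  ψ = 0.500: g = 0.1531, g' = -0.768 → ψ = 0.699
  ψ = 0.699: g = 0.0101, g' = -0.695 → ψ = 0.714
Converged at ψ = 0.714.
Compositions from xᵢ = zᵢ/(1+ψ(Kᵢ−1)), yᵢ = Kᵢxᵢ:
  1: x = 0.144, y = 0.522
  2: x = 0.270, y = 0.221
  3: x = 0.198, y = 0.117
  4: x = 0.389, y = 0.140

ψ = 0.714, x_3 = 0.198, y_3 = 0.117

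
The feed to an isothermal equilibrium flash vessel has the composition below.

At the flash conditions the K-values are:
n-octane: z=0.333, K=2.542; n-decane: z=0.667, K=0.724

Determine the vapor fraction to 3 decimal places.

ψ = 0.774

Binary case is linear: z₁(K₁−1)(1+ψ(K₂−1)) + z₂(K₂−1)(1+ψ(K₁−1)) = 0
⇒ ψ = [z₁(K₁−1)+z₂(K₂−1)] / [−(K₁−1)(K₂−1)] = 0.3294/0.4256 = 0.774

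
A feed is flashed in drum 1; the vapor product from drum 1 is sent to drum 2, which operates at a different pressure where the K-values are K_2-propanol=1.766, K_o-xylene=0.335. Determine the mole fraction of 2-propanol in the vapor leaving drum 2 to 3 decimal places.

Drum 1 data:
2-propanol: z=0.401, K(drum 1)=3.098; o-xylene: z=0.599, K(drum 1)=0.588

Drum 1:
Let ψ₁ = V/F and solve Σ zᵢ(Kᵢ−1)/(1+ψ₁(Kᵢ−1)) = 0.
g(0) = ΣzᵢKᵢ − 1 = 0.595 and g(1) = 1 − Σzᵢ/Kᵢ = -0.148, so a root lies in (0, 1).
Binary case is linear: z₁(K₁−1)(1+ψ₁(K₂−1)) + z₂(K₂−1)(1+ψ₁(K₁−1)) = 0
⇒ ψ₁ = [z₁(K₁−1)+z₂(K₂−1)] / [−(K₁−1)(K₂−1)] = 0.5945/0.8644 = 0.688
Drum-1 compositions:
  2-propanol: x = 0.164, y = 0.509
  o-xylene: x = 0.836, y = 0.491
Drum-2 feed = drum-1 vapor: z₂ = (0.5085, 0.4915).
Drum 2:
Let ψ₂ = V/F and solve Σ zᵢ(Kᵢ−1)/(1+ψ₂(Kᵢ−1)) = 0.
g(0) = ΣzᵢKᵢ − 1 = 0.063 and g(1) = 1 − Σzᵢ/Kᵢ = -0.755, so a root lies in (0, 1).
Binary case is linear: z₁(K₁−1)(1+ψ₂(K₂−1)) + z₂(K₂−1)(1+ψ₂(K₁−1)) = 0
⇒ ψ₂ = [z₁(K₁−1)+z₂(K₂−1)] / [−(K₁−1)(K₂−1)] = 0.0627/0.5094 = 0.123
  2-propanol: x = 0.465, y = 0.821
  o-xylene: x = 0.535, y = 0.179

y_2-propanol (drum 2) = 0.821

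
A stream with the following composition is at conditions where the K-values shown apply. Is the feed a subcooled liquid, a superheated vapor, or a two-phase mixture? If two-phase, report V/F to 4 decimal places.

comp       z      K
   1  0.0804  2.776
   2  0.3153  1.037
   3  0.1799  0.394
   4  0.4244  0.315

ΣzᵢKᵢ = 0.7547; Σzᵢ/Kᵢ = 2.1369.
Since ΣzᵢKᵢ < 1 the mixture is below its bubble point — single liquid phase.

subcooled liquid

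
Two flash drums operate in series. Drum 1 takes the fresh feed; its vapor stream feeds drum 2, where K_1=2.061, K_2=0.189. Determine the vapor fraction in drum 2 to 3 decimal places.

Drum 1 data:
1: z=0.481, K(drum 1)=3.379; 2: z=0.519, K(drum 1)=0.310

V/F (drum 2) = 0.710

Drum 1:
Rachford–Rice: g(ψ₁) = Σ zᵢ(Kᵢ−1)/(1+ψ₁(Kᵢ−1)) = 0.
Check two-phase: ΣzᵢKᵢ = 1.786 > 1 and Σzᵢ/Kᵢ = 1.817 > 1, so g(0) = 0.786 > 0 and g(1) = -0.817 < 0.
Binary case is linear: z₁(K₁−1)(1+ψ₁(K₂−1)) + z₂(K₂−1)(1+ψ₁(K₁−1)) = 0
⇒ ψ₁ = [z₁(K₁−1)+z₂(K₂−1)] / [−(K₁−1)(K₂−1)] = 0.7862/1.6415 = 0.479
Drum-1 compositions:
  1: x = 0.225, y = 0.760
  2: x = 0.775, y = 0.240
Drum-2 feed = drum-1 vapor: z₂ = (0.7597, 0.2403).
Drum 2:
Material balance + equilibrium reduce to Σ zᵢ(Kᵢ−1)/(1+ψ₂(Kᵢ−1)) = 0.
Feasibility: ΣzᵢKᵢ = 1.611, Σzᵢ/Kᵢ = 1.640 — both > 1, two phases present.
Binary case is linear: z₁(K₁−1)(1+ψ₂(K₂−1)) + z₂(K₂−1)(1+ψ₂(K₁−1)) = 0
⇒ ψ₂ = [z₁(K₁−1)+z₂(K₂−1)] / [−(K₁−1)(K₂−1)] = 0.6112/0.8605 = 0.710
  1: x = 0.433, y = 0.893
  2: x = 0.567, y = 0.107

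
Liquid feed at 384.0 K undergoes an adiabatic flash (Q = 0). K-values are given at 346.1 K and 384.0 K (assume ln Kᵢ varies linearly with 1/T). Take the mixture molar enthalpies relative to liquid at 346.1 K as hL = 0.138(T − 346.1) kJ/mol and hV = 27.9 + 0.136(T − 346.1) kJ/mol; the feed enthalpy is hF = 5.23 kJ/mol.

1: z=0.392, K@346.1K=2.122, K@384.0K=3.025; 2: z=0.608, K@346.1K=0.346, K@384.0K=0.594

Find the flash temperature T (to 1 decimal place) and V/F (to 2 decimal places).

Adiabatic flash: solve Rachford–Rice at each trial T, then check hF = ψ·hV(T) + (1−ψ)·hL(T).
  T = 346.1 K: K = (2.122, 0.346), RR gives ψ = 0.057, H_out = 1.604 kJ/mol
  T = 384.0 K: K = (3.025, 0.594), RR gives ψ = 0.665, H_out = 23.741 kJ/mol
  T = 365.1 K: K = (2.558, 0.460), RR gives ψ = 0.336, H_out = 11.979 kJ/mol
  T = 355.6 K: K = (2.336, 0.401), RR gives ψ = 0.199, H_out = 6.851 kJ/mol
  T = 350.9 K: K = (2.229, 0.373), RR gives ψ = 0.130, H_out = 4.298 kJ/mol
  T = 353.2 K: K = (2.281, 0.386), RR gives ψ = 0.164, H_out = 5.554 kJ/mol
Linear interpolation between T = 350.9 (H_out = 4.298) and T = 353.2 (H_out = 5.554) on hF = 5.23 gives T ≈ 352.6 K, at which ψ = 0.16.

T = 352.6 K, V/F = 0.16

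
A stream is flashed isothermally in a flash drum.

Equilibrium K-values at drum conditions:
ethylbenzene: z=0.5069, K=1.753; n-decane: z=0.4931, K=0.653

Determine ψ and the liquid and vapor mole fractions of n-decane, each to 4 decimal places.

ψ = 0.8060, x_n-decane = 0.6845, y_n-decane = 0.4470

Newton iteration, ψ⁰ = 0.59:
  ψ = 0.5900: g = 0.04913, g' = -0.2317 → ψ = 0.8021
  ψ = 0.8021: g = 0.00088, g' = -0.2257 → ψ = 0.8060
Converged at ψ = 0.8060.
Compositions from xᵢ = zᵢ/(1+ψ(Kᵢ−1)), yᵢ = Kᵢxᵢ:
  ethylbenzene: x = 0.3155, y = 0.5530
  n-decane: x = 0.6845, y = 0.4470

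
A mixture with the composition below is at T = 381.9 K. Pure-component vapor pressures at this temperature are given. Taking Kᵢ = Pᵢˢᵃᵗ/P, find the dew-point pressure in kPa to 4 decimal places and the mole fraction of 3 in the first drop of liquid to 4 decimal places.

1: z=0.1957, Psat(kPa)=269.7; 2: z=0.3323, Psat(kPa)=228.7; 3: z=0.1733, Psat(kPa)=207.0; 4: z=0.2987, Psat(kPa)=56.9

Pdew = 120.9866 kPa, x_3 = 0.1013

At the dew point ψ → 1, so Σzᵢ/Kᵢ = 1 with Kᵢ = Pᵢˢᵃᵗ/P ⇒ 1/P = Σzᵢ/Pᵢˢᵃᵗ.
1/P = 0.1957/269.7 + 0.3323/228.7 + 0.1733/207.0 + 0.2987/56.9 = 0.0082654 ⇒ P = 120.9866 kPa
xᵢ = zᵢP/Pᵢˢᵃᵗ ⇒ x_3 = 0.1733·120.9866/207.0 = 0.1013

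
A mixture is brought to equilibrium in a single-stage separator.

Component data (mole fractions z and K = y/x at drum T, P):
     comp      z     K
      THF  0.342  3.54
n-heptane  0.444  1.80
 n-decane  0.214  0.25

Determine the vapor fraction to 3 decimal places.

Rachford–Rice: g(ψ) = Σ zᵢ(Kᵢ−1)/(1+ψ(Kᵢ−1)) = 0.
Check two-phase: ΣzᵢKᵢ = 2.063 > 1 and Σzᵢ/Kᵢ = 1.199 > 1, so g(0) = 1.063 > 0 and g(1) = -0.199 < 0.
Iterate (Newton) starting at ψ = 0.5:
  ψ = 0.500: g = 0.3796, g' = -0.881 → ψ = 0.931
  ψ = 0.931: g = -0.0697, g' = -1.608 → ψ = 0.887
  ψ = 0.887: g = -0.0052, g' = -1.382 → ψ = 0.884
Converged at ψ = 0.884.

ψ = 0.884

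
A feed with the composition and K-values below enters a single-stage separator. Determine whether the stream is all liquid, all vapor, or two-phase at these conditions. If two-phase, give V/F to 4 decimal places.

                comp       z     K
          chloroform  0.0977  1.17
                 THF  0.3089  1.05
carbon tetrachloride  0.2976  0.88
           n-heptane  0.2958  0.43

ΣzᵢKᵢ = 0.8277; Σzᵢ/Kᵢ = 1.4038.
Since ΣzᵢKᵢ < 1 the mixture is below its bubble point — single liquid phase.

all liquid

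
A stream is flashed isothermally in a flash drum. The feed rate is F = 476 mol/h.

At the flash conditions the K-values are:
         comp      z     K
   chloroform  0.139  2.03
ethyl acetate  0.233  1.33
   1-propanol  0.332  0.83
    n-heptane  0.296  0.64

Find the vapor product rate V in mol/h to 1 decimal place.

Material balance + equilibrium reduce to Σ zᵢ(Kᵢ−1)/(1+V/F(Kᵢ−1)) = 0.
Feasibility: ΣzᵢKᵢ = 1.057, Σzᵢ/Kᵢ = 1.106 — both > 1, two phases present.
Newton iteration, V/F⁰ = 0.34:
  V/F = 0.340: g = -0.0062, g' = -0.162 → V/F = 0.302
Converged at V/F = 0.302.
Then V = V/F·F = 0.3024·476 = 144.0 mol/h and L = F − V = 332.0 mol/h.

V = 144.0 mol/h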